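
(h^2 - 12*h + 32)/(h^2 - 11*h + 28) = (h - 8)/(h - 7)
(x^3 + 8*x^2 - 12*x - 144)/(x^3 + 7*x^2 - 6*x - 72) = (x^2 + 2*x - 24)/(x^2 + x - 12)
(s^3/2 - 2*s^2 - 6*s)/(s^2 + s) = (s^2 - 4*s - 12)/(2*(s + 1))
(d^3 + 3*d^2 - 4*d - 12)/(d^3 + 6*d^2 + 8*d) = (d^2 + d - 6)/(d*(d + 4))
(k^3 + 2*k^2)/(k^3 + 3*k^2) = (k + 2)/(k + 3)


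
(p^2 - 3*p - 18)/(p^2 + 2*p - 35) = (p^2 - 3*p - 18)/(p^2 + 2*p - 35)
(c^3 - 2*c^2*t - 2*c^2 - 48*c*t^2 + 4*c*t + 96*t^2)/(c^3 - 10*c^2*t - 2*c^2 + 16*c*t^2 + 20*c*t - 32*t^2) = (-c - 6*t)/(-c + 2*t)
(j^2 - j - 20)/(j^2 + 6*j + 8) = (j - 5)/(j + 2)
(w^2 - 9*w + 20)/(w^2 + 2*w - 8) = (w^2 - 9*w + 20)/(w^2 + 2*w - 8)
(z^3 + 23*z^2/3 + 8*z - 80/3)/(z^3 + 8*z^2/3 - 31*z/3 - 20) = (3*z^2 + 11*z - 20)/(3*z^2 - 4*z - 15)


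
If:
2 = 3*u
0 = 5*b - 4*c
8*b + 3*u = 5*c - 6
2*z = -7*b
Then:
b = -32/7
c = -40/7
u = 2/3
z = 16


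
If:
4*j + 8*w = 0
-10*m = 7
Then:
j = -2*w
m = -7/10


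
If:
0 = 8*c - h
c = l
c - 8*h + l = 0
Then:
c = 0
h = 0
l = 0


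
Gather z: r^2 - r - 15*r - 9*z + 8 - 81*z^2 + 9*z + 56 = r^2 - 16*r - 81*z^2 + 64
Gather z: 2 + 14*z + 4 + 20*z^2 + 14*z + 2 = 20*z^2 + 28*z + 8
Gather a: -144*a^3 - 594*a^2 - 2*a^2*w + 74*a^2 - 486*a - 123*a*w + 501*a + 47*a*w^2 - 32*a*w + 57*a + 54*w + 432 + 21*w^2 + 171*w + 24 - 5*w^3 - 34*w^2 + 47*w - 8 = -144*a^3 + a^2*(-2*w - 520) + a*(47*w^2 - 155*w + 72) - 5*w^3 - 13*w^2 + 272*w + 448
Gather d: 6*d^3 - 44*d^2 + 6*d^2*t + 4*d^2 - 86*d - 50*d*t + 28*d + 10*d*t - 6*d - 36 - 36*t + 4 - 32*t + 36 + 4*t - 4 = 6*d^3 + d^2*(6*t - 40) + d*(-40*t - 64) - 64*t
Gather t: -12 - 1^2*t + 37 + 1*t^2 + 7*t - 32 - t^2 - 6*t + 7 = 0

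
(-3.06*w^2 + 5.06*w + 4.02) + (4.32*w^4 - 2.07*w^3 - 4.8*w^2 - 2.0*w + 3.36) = 4.32*w^4 - 2.07*w^3 - 7.86*w^2 + 3.06*w + 7.38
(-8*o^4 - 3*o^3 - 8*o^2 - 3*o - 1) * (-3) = 24*o^4 + 9*o^3 + 24*o^2 + 9*o + 3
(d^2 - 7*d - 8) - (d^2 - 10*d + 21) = 3*d - 29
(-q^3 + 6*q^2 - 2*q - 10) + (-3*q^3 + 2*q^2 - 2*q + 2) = -4*q^3 + 8*q^2 - 4*q - 8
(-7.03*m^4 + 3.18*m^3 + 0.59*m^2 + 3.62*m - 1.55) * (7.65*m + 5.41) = -53.7795*m^5 - 13.7053*m^4 + 21.7173*m^3 + 30.8849*m^2 + 7.7267*m - 8.3855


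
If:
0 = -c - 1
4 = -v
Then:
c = -1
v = -4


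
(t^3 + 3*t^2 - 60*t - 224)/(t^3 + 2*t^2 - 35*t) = (t^2 - 4*t - 32)/(t*(t - 5))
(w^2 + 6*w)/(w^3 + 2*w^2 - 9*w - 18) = w*(w + 6)/(w^3 + 2*w^2 - 9*w - 18)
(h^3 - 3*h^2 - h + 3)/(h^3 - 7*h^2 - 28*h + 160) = (h^3 - 3*h^2 - h + 3)/(h^3 - 7*h^2 - 28*h + 160)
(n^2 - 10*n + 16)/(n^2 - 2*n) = (n - 8)/n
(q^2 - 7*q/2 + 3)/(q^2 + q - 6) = (q - 3/2)/(q + 3)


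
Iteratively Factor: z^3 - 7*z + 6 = (z + 3)*(z^2 - 3*z + 2) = (z - 2)*(z + 3)*(z - 1)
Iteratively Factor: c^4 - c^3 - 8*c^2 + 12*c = (c)*(c^3 - c^2 - 8*c + 12) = c*(c - 2)*(c^2 + c - 6) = c*(c - 2)^2*(c + 3)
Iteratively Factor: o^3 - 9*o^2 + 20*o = (o)*(o^2 - 9*o + 20) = o*(o - 4)*(o - 5)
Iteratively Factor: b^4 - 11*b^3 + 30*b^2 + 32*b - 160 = (b - 4)*(b^3 - 7*b^2 + 2*b + 40) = (b - 4)^2*(b^2 - 3*b - 10) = (b - 4)^2*(b + 2)*(b - 5)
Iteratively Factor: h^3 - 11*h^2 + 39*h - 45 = (h - 3)*(h^2 - 8*h + 15) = (h - 3)^2*(h - 5)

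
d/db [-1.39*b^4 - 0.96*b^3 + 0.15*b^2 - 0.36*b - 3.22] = -5.56*b^3 - 2.88*b^2 + 0.3*b - 0.36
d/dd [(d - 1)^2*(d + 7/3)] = (d - 1)*(9*d + 11)/3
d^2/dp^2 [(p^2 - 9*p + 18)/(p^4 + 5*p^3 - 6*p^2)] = 2*(3*p^6 - 39*p^5 - 149*p^4 + 837*p^3 + 2538*p^2 - 4644*p + 1944)/(p^4*(p^6 + 15*p^5 + 57*p^4 - 55*p^3 - 342*p^2 + 540*p - 216))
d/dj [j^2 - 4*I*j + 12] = 2*j - 4*I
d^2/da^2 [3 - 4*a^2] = -8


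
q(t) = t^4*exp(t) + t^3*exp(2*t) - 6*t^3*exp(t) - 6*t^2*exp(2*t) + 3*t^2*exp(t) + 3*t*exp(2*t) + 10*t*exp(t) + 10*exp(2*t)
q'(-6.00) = 2.73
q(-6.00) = 6.54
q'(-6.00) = 2.73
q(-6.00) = 6.54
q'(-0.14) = 24.38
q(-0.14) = 6.00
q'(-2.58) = -4.30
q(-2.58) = 10.41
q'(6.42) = 54224819.81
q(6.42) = 17740794.37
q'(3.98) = -51795.54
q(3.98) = -30947.97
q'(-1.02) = -4.46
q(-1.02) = 0.09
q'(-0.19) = 21.60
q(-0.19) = 4.85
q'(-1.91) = -7.38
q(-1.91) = 6.41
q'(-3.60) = 0.40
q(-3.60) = 12.22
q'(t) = t^4*exp(t) + 2*t^3*exp(2*t) - 2*t^3*exp(t) - 9*t^2*exp(2*t) - 15*t^2*exp(t) - 6*t*exp(2*t) + 16*t*exp(t) + 23*exp(2*t) + 10*exp(t)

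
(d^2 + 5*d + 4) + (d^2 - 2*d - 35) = 2*d^2 + 3*d - 31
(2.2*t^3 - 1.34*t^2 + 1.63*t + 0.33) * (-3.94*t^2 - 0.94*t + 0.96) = -8.668*t^5 + 3.2116*t^4 - 3.0506*t^3 - 4.1188*t^2 + 1.2546*t + 0.3168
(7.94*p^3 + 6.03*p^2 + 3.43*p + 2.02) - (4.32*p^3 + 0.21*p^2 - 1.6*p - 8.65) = 3.62*p^3 + 5.82*p^2 + 5.03*p + 10.67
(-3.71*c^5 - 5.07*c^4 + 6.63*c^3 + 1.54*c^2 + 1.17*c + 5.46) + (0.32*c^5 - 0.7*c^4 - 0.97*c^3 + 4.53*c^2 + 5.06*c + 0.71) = -3.39*c^5 - 5.77*c^4 + 5.66*c^3 + 6.07*c^2 + 6.23*c + 6.17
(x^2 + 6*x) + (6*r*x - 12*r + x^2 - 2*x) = 6*r*x - 12*r + 2*x^2 + 4*x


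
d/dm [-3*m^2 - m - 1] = -6*m - 1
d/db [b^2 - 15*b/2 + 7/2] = 2*b - 15/2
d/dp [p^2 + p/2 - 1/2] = 2*p + 1/2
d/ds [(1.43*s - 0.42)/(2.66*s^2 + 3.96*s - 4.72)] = (-3.8038*s^2 + 2.2344*s - 5.0864)/(7.0756*s^4 + 21.0672*s^3 - 9.4288*s^2 - 37.3824*s + 22.2784)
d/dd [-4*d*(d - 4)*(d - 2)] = -12*d^2 + 48*d - 32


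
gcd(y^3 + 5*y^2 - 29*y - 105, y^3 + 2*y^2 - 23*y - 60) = y^2 - 2*y - 15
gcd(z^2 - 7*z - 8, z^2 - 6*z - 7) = z + 1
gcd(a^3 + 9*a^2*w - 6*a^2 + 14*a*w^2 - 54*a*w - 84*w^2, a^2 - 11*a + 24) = 1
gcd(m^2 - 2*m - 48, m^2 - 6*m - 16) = m - 8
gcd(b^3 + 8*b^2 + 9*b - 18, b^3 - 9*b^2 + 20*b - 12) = b - 1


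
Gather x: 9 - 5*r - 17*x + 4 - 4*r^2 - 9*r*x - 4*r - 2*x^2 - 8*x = -4*r^2 - 9*r - 2*x^2 + x*(-9*r - 25) + 13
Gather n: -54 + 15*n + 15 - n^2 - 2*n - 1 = -n^2 + 13*n - 40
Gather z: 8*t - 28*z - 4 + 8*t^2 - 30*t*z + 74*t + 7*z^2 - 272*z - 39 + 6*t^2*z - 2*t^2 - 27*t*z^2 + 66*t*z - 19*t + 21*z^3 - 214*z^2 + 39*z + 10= 6*t^2 + 63*t + 21*z^3 + z^2*(-27*t - 207) + z*(6*t^2 + 36*t - 261) - 33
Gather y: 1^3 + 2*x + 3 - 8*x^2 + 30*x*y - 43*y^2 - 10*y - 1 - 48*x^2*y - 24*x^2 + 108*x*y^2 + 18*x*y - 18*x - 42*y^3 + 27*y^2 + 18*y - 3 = -32*x^2 - 16*x - 42*y^3 + y^2*(108*x - 16) + y*(-48*x^2 + 48*x + 8)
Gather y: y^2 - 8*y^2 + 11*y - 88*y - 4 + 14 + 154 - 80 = -7*y^2 - 77*y + 84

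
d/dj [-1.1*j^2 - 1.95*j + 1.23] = -2.2*j - 1.95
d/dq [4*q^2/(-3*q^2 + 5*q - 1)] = 4*q*(5*q - 2)/(9*q^4 - 30*q^3 + 31*q^2 - 10*q + 1)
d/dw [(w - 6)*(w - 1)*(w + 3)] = 3*w^2 - 8*w - 15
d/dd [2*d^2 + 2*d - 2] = 4*d + 2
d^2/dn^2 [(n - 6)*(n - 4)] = 2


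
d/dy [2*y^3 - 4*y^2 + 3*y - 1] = 6*y^2 - 8*y + 3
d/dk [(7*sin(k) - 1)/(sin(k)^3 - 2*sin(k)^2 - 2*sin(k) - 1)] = (-14*sin(k)^3 + 17*sin(k)^2 - 4*sin(k) - 9)*cos(k)/(sin(k)^3 - 2*sin(k)^2 - 2*sin(k) - 1)^2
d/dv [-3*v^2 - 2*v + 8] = -6*v - 2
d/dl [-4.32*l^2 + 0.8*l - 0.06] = 0.8 - 8.64*l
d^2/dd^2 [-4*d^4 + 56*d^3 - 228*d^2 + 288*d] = -48*d^2 + 336*d - 456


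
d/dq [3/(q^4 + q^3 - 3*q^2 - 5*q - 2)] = 3*(5 - 4*q)/(q^6 - 6*q^4 - 4*q^3 + 9*q^2 + 12*q + 4)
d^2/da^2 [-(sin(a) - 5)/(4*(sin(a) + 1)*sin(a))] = (sin(a) - 22 + 5/sin(a) + 20/sin(a)^2 + 10/sin(a)^3)/(4*(sin(a) + 1)^2)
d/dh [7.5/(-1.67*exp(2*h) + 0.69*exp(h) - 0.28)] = (25.05*exp(h) - 5.175)*exp(h)/(1.67*exp(2*h) - 0.69*exp(h) + 0.28)^2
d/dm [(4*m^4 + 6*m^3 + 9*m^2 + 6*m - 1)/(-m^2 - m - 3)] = (-8*m^5 - 18*m^4 - 60*m^3 - 57*m^2 - 56*m - 19)/(m^4 + 2*m^3 + 7*m^2 + 6*m + 9)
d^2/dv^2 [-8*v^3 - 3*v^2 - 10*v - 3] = -48*v - 6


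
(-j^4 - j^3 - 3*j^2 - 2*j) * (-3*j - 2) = 3*j^5 + 5*j^4 + 11*j^3 + 12*j^2 + 4*j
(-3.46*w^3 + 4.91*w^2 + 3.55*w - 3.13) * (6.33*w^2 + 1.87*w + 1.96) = -21.9018*w^5 + 24.6101*w^4 + 24.8716*w^3 - 3.5508*w^2 + 1.1049*w - 6.1348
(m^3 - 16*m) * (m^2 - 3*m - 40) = m^5 - 3*m^4 - 56*m^3 + 48*m^2 + 640*m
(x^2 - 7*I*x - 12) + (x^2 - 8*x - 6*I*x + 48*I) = 2*x^2 - 8*x - 13*I*x - 12 + 48*I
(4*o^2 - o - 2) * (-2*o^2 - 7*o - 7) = -8*o^4 - 26*o^3 - 17*o^2 + 21*o + 14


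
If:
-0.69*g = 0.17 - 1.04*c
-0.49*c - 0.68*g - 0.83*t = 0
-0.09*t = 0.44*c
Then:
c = -0.07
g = -0.35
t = 0.32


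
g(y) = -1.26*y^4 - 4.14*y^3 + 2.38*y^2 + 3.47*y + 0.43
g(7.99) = -7066.85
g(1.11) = -0.36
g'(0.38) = 3.21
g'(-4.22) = 140.97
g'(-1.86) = -15.92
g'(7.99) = -3322.21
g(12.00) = -32896.49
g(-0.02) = 0.36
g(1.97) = -34.13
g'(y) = -5.04*y^3 - 12.42*y^2 + 4.76*y + 3.47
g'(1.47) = -32.38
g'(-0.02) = 3.37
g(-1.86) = 13.77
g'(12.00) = -10437.01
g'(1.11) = -13.44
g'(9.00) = -4633.87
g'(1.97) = -73.89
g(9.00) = -11060.48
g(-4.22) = -60.30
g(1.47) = -8.36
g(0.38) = 1.84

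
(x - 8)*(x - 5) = x^2 - 13*x + 40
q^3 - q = q*(q - 1)*(q + 1)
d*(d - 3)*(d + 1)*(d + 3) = d^4 + d^3 - 9*d^2 - 9*d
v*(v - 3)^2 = v^3 - 6*v^2 + 9*v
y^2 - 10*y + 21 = (y - 7)*(y - 3)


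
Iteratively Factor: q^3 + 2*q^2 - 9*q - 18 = (q + 2)*(q^2 - 9) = (q + 2)*(q + 3)*(q - 3)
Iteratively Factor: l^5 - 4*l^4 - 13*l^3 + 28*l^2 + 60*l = (l + 2)*(l^4 - 6*l^3 - l^2 + 30*l) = (l - 3)*(l + 2)*(l^3 - 3*l^2 - 10*l) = (l - 5)*(l - 3)*(l + 2)*(l^2 + 2*l) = l*(l - 5)*(l - 3)*(l + 2)*(l + 2)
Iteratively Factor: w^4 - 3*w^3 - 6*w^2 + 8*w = (w)*(w^3 - 3*w^2 - 6*w + 8) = w*(w - 4)*(w^2 + w - 2) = w*(w - 4)*(w + 2)*(w - 1)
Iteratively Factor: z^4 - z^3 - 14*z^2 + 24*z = (z)*(z^3 - z^2 - 14*z + 24) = z*(z - 2)*(z^2 + z - 12) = z*(z - 3)*(z - 2)*(z + 4)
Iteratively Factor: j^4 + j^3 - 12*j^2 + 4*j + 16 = (j + 4)*(j^3 - 3*j^2 + 4) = (j + 1)*(j + 4)*(j^2 - 4*j + 4) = (j - 2)*(j + 1)*(j + 4)*(j - 2)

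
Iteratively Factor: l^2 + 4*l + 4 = (l + 2)*(l + 2)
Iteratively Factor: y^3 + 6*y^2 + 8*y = (y)*(y^2 + 6*y + 8) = y*(y + 4)*(y + 2)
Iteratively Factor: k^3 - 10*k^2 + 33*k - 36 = (k - 3)*(k^2 - 7*k + 12) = (k - 4)*(k - 3)*(k - 3)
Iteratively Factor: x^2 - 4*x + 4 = (x - 2)*(x - 2)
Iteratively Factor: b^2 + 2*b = (b)*(b + 2)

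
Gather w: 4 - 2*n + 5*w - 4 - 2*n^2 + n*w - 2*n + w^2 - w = -2*n^2 - 4*n + w^2 + w*(n + 4)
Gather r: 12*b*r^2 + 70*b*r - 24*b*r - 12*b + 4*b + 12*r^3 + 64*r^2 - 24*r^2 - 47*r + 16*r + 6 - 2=-8*b + 12*r^3 + r^2*(12*b + 40) + r*(46*b - 31) + 4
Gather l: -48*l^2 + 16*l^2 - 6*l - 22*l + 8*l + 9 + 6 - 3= -32*l^2 - 20*l + 12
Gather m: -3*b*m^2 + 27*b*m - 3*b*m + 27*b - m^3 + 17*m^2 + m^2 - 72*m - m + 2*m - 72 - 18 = 27*b - m^3 + m^2*(18 - 3*b) + m*(24*b - 71) - 90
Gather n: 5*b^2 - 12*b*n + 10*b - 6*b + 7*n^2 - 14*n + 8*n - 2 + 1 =5*b^2 + 4*b + 7*n^2 + n*(-12*b - 6) - 1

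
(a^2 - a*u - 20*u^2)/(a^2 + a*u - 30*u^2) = (a + 4*u)/(a + 6*u)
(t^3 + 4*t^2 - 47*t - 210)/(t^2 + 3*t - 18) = (t^2 - 2*t - 35)/(t - 3)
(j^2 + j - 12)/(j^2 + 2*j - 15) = (j + 4)/(j + 5)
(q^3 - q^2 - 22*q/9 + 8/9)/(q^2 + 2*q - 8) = (q^2 + q - 4/9)/(q + 4)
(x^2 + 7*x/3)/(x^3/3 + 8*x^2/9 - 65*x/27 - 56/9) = 9*x/(3*x^2 + x - 24)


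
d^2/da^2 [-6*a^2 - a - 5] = -12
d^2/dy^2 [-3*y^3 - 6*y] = -18*y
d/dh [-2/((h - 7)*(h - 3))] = 4*(h - 5)/((h - 7)^2*(h - 3)^2)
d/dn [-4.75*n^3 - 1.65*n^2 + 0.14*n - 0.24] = -14.25*n^2 - 3.3*n + 0.14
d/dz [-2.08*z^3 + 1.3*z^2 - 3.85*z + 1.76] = -6.24*z^2 + 2.6*z - 3.85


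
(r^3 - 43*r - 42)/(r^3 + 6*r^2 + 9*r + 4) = (r^2 - r - 42)/(r^2 + 5*r + 4)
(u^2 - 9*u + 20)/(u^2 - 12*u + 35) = (u - 4)/(u - 7)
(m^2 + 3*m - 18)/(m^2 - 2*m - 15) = (-m^2 - 3*m + 18)/(-m^2 + 2*m + 15)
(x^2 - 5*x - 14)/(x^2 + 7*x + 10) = (x - 7)/(x + 5)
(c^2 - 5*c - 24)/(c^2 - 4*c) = (c^2 - 5*c - 24)/(c*(c - 4))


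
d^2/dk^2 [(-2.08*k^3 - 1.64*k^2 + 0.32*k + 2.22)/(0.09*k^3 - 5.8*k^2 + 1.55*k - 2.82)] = (-5.55111512312578e-17*k^7 - 2.198088*k^6 + 1.75651199999993*k^5 - 5.74862400000001*k^4 + 25.630992*k^3 + 666.410652*k^2 - 247.015656*k - 85.239972)/(0.000729*k^9 - 0.14094*k^8 + 9.120465*k^7 - 200.035126*k^6 + 165.906915*k^5 - 328.75824*k^4 + 157.981823*k^3 - 158.69691*k^2 + 36.97866*k - 22.425768)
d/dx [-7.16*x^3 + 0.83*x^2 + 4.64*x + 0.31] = -21.48*x^2 + 1.66*x + 4.64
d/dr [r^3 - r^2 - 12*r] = 3*r^2 - 2*r - 12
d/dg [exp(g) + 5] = exp(g)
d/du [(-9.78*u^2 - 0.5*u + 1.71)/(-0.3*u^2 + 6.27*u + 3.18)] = (-61.4706*u^2 - 61.1748*u - 12.3117)/(0.09*u^4 - 3.762*u^3 + 37.4049*u^2 + 39.8772*u + 10.1124)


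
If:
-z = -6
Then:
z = 6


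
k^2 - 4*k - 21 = (k - 7)*(k + 3)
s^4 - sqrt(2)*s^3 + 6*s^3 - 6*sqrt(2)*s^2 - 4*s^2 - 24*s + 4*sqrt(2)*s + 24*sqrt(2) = (s - 2)*(s + 2)*(s + 6)*(s - sqrt(2))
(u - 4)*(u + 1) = u^2 - 3*u - 4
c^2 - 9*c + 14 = (c - 7)*(c - 2)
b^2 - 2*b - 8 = (b - 4)*(b + 2)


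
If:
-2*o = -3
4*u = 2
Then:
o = 3/2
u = 1/2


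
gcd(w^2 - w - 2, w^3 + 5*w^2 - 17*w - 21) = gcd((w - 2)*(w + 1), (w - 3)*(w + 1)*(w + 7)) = w + 1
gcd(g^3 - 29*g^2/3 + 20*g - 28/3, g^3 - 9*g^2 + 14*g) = g^2 - 9*g + 14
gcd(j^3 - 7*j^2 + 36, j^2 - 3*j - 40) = 1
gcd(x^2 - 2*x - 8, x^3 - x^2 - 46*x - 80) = x + 2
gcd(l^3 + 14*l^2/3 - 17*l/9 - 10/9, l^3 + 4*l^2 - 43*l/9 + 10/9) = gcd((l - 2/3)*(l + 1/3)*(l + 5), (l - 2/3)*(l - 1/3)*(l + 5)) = l^2 + 13*l/3 - 10/3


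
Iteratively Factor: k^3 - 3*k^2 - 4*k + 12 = (k - 3)*(k^2 - 4) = (k - 3)*(k - 2)*(k + 2)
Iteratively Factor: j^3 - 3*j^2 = (j)*(j^2 - 3*j) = j^2*(j - 3)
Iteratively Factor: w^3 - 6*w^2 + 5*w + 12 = (w - 4)*(w^2 - 2*w - 3) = (w - 4)*(w - 3)*(w + 1)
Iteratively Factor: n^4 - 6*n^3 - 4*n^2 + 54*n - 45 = (n + 3)*(n^3 - 9*n^2 + 23*n - 15) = (n - 1)*(n + 3)*(n^2 - 8*n + 15) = (n - 3)*(n - 1)*(n + 3)*(n - 5)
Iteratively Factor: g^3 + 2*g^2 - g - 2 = (g + 1)*(g^2 + g - 2) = (g + 1)*(g + 2)*(g - 1)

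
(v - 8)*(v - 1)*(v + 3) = v^3 - 6*v^2 - 19*v + 24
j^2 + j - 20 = (j - 4)*(j + 5)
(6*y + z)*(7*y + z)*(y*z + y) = 42*y^3*z + 42*y^3 + 13*y^2*z^2 + 13*y^2*z + y*z^3 + y*z^2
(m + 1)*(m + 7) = m^2 + 8*m + 7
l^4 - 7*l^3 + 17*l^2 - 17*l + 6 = (l - 3)*(l - 2)*(l - 1)^2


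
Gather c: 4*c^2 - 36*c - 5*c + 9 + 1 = 4*c^2 - 41*c + 10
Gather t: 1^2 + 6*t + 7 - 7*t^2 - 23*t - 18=-7*t^2 - 17*t - 10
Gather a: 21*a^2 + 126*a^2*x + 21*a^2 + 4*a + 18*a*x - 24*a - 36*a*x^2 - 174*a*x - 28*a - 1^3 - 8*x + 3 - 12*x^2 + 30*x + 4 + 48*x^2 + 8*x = a^2*(126*x + 42) + a*(-36*x^2 - 156*x - 48) + 36*x^2 + 30*x + 6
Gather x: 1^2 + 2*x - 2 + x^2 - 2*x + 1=x^2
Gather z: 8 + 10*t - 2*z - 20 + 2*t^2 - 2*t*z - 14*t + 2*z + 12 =2*t^2 - 2*t*z - 4*t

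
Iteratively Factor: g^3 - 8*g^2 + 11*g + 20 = (g + 1)*(g^2 - 9*g + 20) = (g - 4)*(g + 1)*(g - 5)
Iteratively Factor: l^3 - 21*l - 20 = (l + 1)*(l^2 - l - 20) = (l - 5)*(l + 1)*(l + 4)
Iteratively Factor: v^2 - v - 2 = (v + 1)*(v - 2)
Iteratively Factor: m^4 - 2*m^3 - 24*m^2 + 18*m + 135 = (m - 3)*(m^3 + m^2 - 21*m - 45) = (m - 3)*(m + 3)*(m^2 - 2*m - 15) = (m - 5)*(m - 3)*(m + 3)*(m + 3)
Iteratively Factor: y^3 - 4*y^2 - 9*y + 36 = (y - 3)*(y^2 - y - 12) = (y - 4)*(y - 3)*(y + 3)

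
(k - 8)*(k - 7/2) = k^2 - 23*k/2 + 28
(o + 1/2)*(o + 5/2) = o^2 + 3*o + 5/4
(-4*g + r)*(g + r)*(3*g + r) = -12*g^3 - 13*g^2*r + r^3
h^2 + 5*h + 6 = (h + 2)*(h + 3)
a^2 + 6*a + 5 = (a + 1)*(a + 5)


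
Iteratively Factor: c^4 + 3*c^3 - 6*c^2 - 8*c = (c)*(c^3 + 3*c^2 - 6*c - 8) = c*(c + 4)*(c^2 - c - 2) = c*(c + 1)*(c + 4)*(c - 2)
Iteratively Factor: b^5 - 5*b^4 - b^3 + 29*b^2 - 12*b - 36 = (b - 2)*(b^4 - 3*b^3 - 7*b^2 + 15*b + 18) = (b - 2)*(b + 1)*(b^3 - 4*b^2 - 3*b + 18) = (b - 2)*(b + 1)*(b + 2)*(b^2 - 6*b + 9) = (b - 3)*(b - 2)*(b + 1)*(b + 2)*(b - 3)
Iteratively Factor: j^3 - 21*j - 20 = (j - 5)*(j^2 + 5*j + 4) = (j - 5)*(j + 4)*(j + 1)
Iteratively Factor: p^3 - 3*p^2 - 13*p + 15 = (p - 1)*(p^2 - 2*p - 15) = (p - 5)*(p - 1)*(p + 3)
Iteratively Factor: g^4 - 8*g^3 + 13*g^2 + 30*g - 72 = (g + 2)*(g^3 - 10*g^2 + 33*g - 36) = (g - 4)*(g + 2)*(g^2 - 6*g + 9) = (g - 4)*(g - 3)*(g + 2)*(g - 3)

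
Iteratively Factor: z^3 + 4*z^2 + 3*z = (z + 1)*(z^2 + 3*z) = z*(z + 1)*(z + 3)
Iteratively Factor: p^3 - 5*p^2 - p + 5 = (p - 5)*(p^2 - 1) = (p - 5)*(p - 1)*(p + 1)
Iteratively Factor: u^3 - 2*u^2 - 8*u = (u + 2)*(u^2 - 4*u) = (u - 4)*(u + 2)*(u)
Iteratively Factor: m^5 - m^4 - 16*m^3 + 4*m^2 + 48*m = (m + 3)*(m^4 - 4*m^3 - 4*m^2 + 16*m) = (m - 2)*(m + 3)*(m^3 - 2*m^2 - 8*m) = m*(m - 2)*(m + 3)*(m^2 - 2*m - 8) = m*(m - 4)*(m - 2)*(m + 3)*(m + 2)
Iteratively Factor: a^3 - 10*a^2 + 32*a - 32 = (a - 2)*(a^2 - 8*a + 16) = (a - 4)*(a - 2)*(a - 4)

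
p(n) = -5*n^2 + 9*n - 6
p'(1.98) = -10.80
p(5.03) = -87.23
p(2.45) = -13.96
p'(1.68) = -7.80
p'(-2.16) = 30.60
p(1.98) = -7.78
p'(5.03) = -41.30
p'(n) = 9 - 10*n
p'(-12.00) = 129.00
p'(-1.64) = 25.40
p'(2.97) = -20.70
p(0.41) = -3.15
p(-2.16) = -48.77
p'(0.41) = 4.90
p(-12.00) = -834.00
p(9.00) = -330.00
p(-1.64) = -34.21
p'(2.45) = -15.50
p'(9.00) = -81.00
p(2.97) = -23.37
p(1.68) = -4.99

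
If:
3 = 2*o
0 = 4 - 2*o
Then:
No Solution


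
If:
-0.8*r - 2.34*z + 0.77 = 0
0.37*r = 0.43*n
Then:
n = 0.828197674418605 - 2.51686046511628*z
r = 0.9625 - 2.925*z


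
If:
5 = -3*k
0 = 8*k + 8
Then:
No Solution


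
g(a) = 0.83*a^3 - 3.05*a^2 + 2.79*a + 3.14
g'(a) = 2.49*a^2 - 6.1*a + 2.79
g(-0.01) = 3.11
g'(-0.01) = 2.85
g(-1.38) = -8.70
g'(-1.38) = 15.95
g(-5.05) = -195.63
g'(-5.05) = 97.10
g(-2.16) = -25.48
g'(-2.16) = 27.58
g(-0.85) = -1.94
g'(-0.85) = 9.77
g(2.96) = 6.20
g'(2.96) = 6.55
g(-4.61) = -155.86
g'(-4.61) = 83.83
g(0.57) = 3.89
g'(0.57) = 0.12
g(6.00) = 89.36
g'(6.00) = 55.83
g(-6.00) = -302.68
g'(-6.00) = 129.03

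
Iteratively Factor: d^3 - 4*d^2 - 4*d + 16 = (d - 2)*(d^2 - 2*d - 8) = (d - 2)*(d + 2)*(d - 4)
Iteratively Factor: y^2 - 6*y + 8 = (y - 2)*(y - 4)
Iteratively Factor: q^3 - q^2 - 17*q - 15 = (q - 5)*(q^2 + 4*q + 3) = (q - 5)*(q + 1)*(q + 3)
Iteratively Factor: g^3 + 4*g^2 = (g)*(g^2 + 4*g) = g*(g + 4)*(g)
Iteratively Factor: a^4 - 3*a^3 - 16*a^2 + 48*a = (a + 4)*(a^3 - 7*a^2 + 12*a) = (a - 3)*(a + 4)*(a^2 - 4*a) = (a - 4)*(a - 3)*(a + 4)*(a)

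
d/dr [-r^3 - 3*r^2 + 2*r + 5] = -3*r^2 - 6*r + 2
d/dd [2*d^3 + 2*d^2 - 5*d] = 6*d^2 + 4*d - 5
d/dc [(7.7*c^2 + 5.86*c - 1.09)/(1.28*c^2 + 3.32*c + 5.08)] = (18.0632*c^2 + 81.0224*c + 33.3876)/(1.6384*c^4 + 8.4992*c^3 + 24.0272*c^2 + 33.7312*c + 25.8064)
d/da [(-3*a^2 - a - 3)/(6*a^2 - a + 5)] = (9*a^2 + 6*a - 8)/(36*a^4 - 12*a^3 + 61*a^2 - 10*a + 25)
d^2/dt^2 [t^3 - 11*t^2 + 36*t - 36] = 6*t - 22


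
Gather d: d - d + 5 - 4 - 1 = 0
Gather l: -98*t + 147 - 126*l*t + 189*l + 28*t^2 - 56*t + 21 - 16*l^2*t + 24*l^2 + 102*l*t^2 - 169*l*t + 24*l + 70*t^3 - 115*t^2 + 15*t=l^2*(24 - 16*t) + l*(102*t^2 - 295*t + 213) + 70*t^3 - 87*t^2 - 139*t + 168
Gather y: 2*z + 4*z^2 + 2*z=4*z^2 + 4*z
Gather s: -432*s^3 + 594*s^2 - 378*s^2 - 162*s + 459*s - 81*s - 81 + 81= -432*s^3 + 216*s^2 + 216*s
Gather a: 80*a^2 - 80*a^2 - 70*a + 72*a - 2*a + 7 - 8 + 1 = 0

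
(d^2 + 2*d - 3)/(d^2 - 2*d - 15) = (d - 1)/(d - 5)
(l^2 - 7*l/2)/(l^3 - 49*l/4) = 2/(2*l + 7)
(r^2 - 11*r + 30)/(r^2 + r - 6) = (r^2 - 11*r + 30)/(r^2 + r - 6)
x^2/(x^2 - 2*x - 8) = x^2/(x^2 - 2*x - 8)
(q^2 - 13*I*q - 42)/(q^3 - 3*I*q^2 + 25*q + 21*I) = (q - 6*I)/(q^2 + 4*I*q - 3)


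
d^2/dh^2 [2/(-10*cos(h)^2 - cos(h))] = 2*(100*(1 - cos(2*h))^2 - 75*cos(h)/2 + 201*cos(2*h)/2 + 15*cos(3*h)/2 - 603/2)/((10*cos(h) + 1)^3*cos(h)^3)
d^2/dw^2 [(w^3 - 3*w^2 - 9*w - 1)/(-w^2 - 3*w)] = 6*(-3*w^3 + w^2 + 3*w + 3)/(w^3*(w^3 + 9*w^2 + 27*w + 27))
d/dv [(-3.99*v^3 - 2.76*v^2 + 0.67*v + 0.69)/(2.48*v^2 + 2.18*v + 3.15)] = (-9.8952*v^4 - 17.3964*v^3 - 45.3839*v^2 - 20.8104*v + 0.6063)/(6.1504*v^4 + 10.8128*v^3 + 20.3764*v^2 + 13.734*v + 9.9225)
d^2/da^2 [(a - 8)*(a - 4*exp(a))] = -4*a*exp(a) + 24*exp(a) + 2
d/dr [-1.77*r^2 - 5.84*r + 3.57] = -3.54*r - 5.84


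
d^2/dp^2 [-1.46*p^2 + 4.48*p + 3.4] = -2.92000000000000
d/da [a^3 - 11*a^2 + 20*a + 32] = 3*a^2 - 22*a + 20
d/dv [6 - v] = -1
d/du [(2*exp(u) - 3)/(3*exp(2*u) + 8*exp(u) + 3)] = 6*(-exp(2*u) + 3*exp(u) + 5)*exp(u)/(9*exp(4*u) + 48*exp(3*u) + 82*exp(2*u) + 48*exp(u) + 9)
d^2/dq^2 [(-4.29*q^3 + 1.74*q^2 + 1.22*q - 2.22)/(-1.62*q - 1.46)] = (22.517352*q^3 + 60.880248*q^2 + 54.867384*q + 10.005456)/(4.251528*q^3 + 11.494872*q^2 + 10.359576*q + 3.112136)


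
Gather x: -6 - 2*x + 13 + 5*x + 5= 3*x + 12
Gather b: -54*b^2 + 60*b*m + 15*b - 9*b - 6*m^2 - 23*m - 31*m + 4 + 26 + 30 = -54*b^2 + b*(60*m + 6) - 6*m^2 - 54*m + 60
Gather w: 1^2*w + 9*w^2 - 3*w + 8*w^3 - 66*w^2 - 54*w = 8*w^3 - 57*w^2 - 56*w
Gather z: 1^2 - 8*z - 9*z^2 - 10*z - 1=-9*z^2 - 18*z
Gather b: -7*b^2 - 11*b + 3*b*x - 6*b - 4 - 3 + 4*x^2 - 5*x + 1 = -7*b^2 + b*(3*x - 17) + 4*x^2 - 5*x - 6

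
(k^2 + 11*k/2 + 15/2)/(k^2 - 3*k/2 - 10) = (k + 3)/(k - 4)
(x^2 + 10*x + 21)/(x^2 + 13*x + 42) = (x + 3)/(x + 6)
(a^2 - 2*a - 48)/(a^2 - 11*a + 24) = (a + 6)/(a - 3)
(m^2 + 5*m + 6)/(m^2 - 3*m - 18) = (m + 2)/(m - 6)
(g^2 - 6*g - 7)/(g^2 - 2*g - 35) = (g + 1)/(g + 5)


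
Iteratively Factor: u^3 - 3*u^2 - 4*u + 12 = (u + 2)*(u^2 - 5*u + 6) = (u - 3)*(u + 2)*(u - 2)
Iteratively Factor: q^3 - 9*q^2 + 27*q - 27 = (q - 3)*(q^2 - 6*q + 9) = (q - 3)^2*(q - 3)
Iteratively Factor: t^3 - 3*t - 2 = (t - 2)*(t^2 + 2*t + 1) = (t - 2)*(t + 1)*(t + 1)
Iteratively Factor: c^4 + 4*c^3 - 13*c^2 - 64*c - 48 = (c + 1)*(c^3 + 3*c^2 - 16*c - 48) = (c + 1)*(c + 4)*(c^2 - c - 12) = (c - 4)*(c + 1)*(c + 4)*(c + 3)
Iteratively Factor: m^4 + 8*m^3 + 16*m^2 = (m)*(m^3 + 8*m^2 + 16*m) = m*(m + 4)*(m^2 + 4*m) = m*(m + 4)^2*(m)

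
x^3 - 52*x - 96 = (x - 8)*(x + 2)*(x + 6)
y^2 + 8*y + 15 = (y + 3)*(y + 5)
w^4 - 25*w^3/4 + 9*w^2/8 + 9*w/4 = w*(w - 6)*(w - 3/4)*(w + 1/2)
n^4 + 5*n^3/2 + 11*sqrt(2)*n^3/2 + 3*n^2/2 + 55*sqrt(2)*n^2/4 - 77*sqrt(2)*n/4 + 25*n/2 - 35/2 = (n - 1)*(n + 7/2)*(n + sqrt(2)/2)*(n + 5*sqrt(2))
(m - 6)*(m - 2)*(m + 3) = m^3 - 5*m^2 - 12*m + 36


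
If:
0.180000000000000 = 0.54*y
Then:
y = 0.33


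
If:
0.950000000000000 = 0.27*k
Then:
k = 3.52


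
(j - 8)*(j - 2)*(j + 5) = j^3 - 5*j^2 - 34*j + 80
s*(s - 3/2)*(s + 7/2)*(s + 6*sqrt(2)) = s^4 + 2*s^3 + 6*sqrt(2)*s^3 - 21*s^2/4 + 12*sqrt(2)*s^2 - 63*sqrt(2)*s/2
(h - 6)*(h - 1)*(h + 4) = h^3 - 3*h^2 - 22*h + 24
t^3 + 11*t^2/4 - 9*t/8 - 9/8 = (t - 3/4)*(t + 1/2)*(t + 3)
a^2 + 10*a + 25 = (a + 5)^2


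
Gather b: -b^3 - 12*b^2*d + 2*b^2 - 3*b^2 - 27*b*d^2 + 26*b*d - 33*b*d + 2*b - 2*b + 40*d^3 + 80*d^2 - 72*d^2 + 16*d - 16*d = -b^3 + b^2*(-12*d - 1) + b*(-27*d^2 - 7*d) + 40*d^3 + 8*d^2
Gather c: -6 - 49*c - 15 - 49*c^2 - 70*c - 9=-49*c^2 - 119*c - 30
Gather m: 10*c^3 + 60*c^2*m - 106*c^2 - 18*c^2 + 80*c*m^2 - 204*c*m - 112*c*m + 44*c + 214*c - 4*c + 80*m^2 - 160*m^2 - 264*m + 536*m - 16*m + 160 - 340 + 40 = 10*c^3 - 124*c^2 + 254*c + m^2*(80*c - 80) + m*(60*c^2 - 316*c + 256) - 140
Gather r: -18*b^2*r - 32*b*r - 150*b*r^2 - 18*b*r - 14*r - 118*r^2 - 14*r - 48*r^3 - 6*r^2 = -48*r^3 + r^2*(-150*b - 124) + r*(-18*b^2 - 50*b - 28)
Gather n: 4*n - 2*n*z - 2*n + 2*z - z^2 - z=n*(2 - 2*z) - z^2 + z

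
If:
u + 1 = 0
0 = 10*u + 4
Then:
No Solution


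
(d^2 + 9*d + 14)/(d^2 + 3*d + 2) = (d + 7)/(d + 1)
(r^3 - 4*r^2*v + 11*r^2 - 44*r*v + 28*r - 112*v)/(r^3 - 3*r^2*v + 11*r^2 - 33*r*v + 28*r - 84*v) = (r - 4*v)/(r - 3*v)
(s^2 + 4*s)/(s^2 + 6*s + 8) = s/(s + 2)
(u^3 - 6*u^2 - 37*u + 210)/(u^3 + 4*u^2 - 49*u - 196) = (u^2 + u - 30)/(u^2 + 11*u + 28)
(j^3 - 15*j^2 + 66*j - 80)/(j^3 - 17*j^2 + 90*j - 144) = (j^2 - 7*j + 10)/(j^2 - 9*j + 18)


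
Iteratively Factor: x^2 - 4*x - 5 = (x - 5)*(x + 1)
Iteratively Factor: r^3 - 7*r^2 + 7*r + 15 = (r + 1)*(r^2 - 8*r + 15) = (r - 3)*(r + 1)*(r - 5)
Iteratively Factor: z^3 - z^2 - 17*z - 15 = (z + 3)*(z^2 - 4*z - 5) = (z - 5)*(z + 3)*(z + 1)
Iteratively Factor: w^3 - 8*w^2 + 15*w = (w - 5)*(w^2 - 3*w) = w*(w - 5)*(w - 3)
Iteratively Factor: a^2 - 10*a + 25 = (a - 5)*(a - 5)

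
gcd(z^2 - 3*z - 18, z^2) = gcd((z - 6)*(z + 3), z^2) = 1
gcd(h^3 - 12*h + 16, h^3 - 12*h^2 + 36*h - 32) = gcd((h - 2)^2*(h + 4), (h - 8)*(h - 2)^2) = h^2 - 4*h + 4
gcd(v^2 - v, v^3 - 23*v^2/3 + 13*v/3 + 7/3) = v - 1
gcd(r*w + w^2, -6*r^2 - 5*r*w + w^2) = r + w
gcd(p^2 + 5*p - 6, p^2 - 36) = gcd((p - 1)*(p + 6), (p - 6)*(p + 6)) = p + 6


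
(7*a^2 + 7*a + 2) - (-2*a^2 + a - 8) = 9*a^2 + 6*a + 10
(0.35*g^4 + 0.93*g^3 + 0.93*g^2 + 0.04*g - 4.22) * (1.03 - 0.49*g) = -0.1715*g^5 - 0.0952*g^4 + 0.5022*g^3 + 0.9383*g^2 + 2.109*g - 4.3466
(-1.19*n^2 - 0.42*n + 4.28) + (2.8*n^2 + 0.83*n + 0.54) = 1.61*n^2 + 0.41*n + 4.82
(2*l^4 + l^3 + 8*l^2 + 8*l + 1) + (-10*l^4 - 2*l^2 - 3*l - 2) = -8*l^4 + l^3 + 6*l^2 + 5*l - 1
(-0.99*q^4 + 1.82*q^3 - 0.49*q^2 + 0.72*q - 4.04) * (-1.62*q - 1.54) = 1.6038*q^5 - 1.4238*q^4 - 2.009*q^3 - 0.4118*q^2 + 5.436*q + 6.2216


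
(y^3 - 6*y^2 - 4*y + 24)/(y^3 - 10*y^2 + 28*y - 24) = (y + 2)/(y - 2)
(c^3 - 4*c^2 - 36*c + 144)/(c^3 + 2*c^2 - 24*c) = (c - 6)/c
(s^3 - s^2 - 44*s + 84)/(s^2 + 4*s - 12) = (s^2 + s - 42)/(s + 6)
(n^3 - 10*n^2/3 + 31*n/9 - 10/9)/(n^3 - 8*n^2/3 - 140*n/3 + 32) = (3*n^2 - 8*n + 5)/(3*(n^2 - 2*n - 48))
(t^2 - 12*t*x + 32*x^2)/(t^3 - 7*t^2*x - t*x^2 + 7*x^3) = (t^2 - 12*t*x + 32*x^2)/(t^3 - 7*t^2*x - t*x^2 + 7*x^3)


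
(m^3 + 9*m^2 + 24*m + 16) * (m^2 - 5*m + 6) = m^5 + 4*m^4 - 15*m^3 - 50*m^2 + 64*m + 96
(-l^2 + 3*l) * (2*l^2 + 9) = -2*l^4 + 6*l^3 - 9*l^2 + 27*l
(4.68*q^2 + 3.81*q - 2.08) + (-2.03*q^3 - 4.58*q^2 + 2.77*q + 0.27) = -2.03*q^3 + 0.0999999999999996*q^2 + 6.58*q - 1.81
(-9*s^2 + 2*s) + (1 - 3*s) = -9*s^2 - s + 1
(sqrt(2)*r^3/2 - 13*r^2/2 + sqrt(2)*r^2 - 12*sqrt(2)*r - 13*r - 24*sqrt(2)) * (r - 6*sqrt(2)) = sqrt(2)*r^4/2 - 25*r^3/2 + sqrt(2)*r^3 - 25*r^2 + 27*sqrt(2)*r^2 + 54*sqrt(2)*r + 144*r + 288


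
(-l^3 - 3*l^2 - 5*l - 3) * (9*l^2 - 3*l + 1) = -9*l^5 - 24*l^4 - 37*l^3 - 15*l^2 + 4*l - 3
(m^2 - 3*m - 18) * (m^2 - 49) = m^4 - 3*m^3 - 67*m^2 + 147*m + 882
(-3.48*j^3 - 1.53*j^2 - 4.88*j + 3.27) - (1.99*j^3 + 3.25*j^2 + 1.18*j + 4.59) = -5.47*j^3 - 4.78*j^2 - 6.06*j - 1.32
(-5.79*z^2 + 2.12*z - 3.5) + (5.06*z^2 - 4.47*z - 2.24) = -0.73*z^2 - 2.35*z - 5.74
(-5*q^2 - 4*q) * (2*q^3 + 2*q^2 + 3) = -10*q^5 - 18*q^4 - 8*q^3 - 15*q^2 - 12*q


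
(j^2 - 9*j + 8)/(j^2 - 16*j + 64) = (j - 1)/(j - 8)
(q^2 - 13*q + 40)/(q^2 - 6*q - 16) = (q - 5)/(q + 2)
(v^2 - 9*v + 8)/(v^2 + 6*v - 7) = (v - 8)/(v + 7)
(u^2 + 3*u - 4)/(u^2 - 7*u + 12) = (u^2 + 3*u - 4)/(u^2 - 7*u + 12)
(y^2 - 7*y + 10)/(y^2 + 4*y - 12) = (y - 5)/(y + 6)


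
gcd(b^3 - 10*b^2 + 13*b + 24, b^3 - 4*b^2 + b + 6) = b^2 - 2*b - 3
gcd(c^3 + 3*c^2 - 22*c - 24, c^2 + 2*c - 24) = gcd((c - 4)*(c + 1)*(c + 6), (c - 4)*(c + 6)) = c^2 + 2*c - 24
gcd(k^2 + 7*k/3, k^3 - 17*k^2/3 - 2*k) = k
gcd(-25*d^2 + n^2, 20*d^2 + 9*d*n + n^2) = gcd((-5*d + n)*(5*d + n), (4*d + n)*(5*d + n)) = 5*d + n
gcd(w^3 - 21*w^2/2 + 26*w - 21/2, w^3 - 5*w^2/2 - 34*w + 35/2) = w^2 - 15*w/2 + 7/2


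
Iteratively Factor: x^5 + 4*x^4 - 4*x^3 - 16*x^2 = (x - 2)*(x^4 + 6*x^3 + 8*x^2) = (x - 2)*(x + 2)*(x^3 + 4*x^2) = x*(x - 2)*(x + 2)*(x^2 + 4*x) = x*(x - 2)*(x + 2)*(x + 4)*(x)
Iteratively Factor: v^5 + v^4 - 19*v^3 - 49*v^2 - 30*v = (v)*(v^4 + v^3 - 19*v^2 - 49*v - 30) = v*(v + 3)*(v^3 - 2*v^2 - 13*v - 10) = v*(v + 2)*(v + 3)*(v^2 - 4*v - 5) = v*(v + 1)*(v + 2)*(v + 3)*(v - 5)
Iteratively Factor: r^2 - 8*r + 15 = (r - 3)*(r - 5)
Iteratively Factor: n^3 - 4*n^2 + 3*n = (n - 3)*(n^2 - n) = n*(n - 3)*(n - 1)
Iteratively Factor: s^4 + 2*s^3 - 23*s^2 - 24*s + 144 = (s - 3)*(s^3 + 5*s^2 - 8*s - 48) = (s - 3)*(s + 4)*(s^2 + s - 12) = (s - 3)^2*(s + 4)*(s + 4)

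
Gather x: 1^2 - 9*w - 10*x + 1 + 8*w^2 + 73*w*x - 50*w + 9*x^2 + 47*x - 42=8*w^2 - 59*w + 9*x^2 + x*(73*w + 37) - 40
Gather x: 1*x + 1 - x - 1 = 0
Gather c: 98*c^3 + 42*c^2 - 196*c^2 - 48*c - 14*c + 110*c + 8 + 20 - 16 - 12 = 98*c^3 - 154*c^2 + 48*c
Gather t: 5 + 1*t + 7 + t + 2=2*t + 14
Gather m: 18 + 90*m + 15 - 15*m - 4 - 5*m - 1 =70*m + 28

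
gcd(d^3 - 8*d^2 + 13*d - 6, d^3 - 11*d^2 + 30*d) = d - 6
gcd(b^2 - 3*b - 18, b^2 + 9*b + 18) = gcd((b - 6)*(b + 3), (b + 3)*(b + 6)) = b + 3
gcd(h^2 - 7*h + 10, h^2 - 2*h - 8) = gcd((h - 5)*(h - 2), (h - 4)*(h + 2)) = 1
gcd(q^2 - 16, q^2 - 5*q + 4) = q - 4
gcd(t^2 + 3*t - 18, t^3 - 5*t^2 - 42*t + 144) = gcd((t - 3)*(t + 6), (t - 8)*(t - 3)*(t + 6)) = t^2 + 3*t - 18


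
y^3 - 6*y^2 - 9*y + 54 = (y - 6)*(y - 3)*(y + 3)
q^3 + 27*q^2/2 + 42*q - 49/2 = (q - 1/2)*(q + 7)^2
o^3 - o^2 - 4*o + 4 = (o - 2)*(o - 1)*(o + 2)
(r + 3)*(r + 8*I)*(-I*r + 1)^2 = -r^4 - 3*r^3 - 10*I*r^3 + 17*r^2 - 30*I*r^2 + 51*r + 8*I*r + 24*I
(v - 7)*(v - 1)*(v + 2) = v^3 - 6*v^2 - 9*v + 14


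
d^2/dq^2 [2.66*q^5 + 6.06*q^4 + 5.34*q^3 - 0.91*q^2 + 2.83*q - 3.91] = 53.2*q^3 + 72.72*q^2 + 32.04*q - 1.82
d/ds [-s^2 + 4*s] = 4 - 2*s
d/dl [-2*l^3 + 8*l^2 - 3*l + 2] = -6*l^2 + 16*l - 3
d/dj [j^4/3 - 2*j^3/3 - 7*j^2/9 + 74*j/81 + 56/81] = 4*j^3/3 - 2*j^2 - 14*j/9 + 74/81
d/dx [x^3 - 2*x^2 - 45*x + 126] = 3*x^2 - 4*x - 45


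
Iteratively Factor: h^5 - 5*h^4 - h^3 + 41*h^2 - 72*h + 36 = (h - 2)*(h^4 - 3*h^3 - 7*h^2 + 27*h - 18) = (h - 2)^2*(h^3 - h^2 - 9*h + 9) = (h - 2)^2*(h + 3)*(h^2 - 4*h + 3) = (h - 2)^2*(h - 1)*(h + 3)*(h - 3)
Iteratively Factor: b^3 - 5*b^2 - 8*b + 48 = (b - 4)*(b^2 - b - 12) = (b - 4)^2*(b + 3)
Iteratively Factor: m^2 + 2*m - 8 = (m + 4)*(m - 2)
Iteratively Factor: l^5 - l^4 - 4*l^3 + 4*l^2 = (l)*(l^4 - l^3 - 4*l^2 + 4*l) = l^2*(l^3 - l^2 - 4*l + 4) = l^2*(l + 2)*(l^2 - 3*l + 2) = l^2*(l - 1)*(l + 2)*(l - 2)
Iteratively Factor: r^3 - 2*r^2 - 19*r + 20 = (r - 1)*(r^2 - r - 20) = (r - 1)*(r + 4)*(r - 5)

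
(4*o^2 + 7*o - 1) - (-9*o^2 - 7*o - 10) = 13*o^2 + 14*o + 9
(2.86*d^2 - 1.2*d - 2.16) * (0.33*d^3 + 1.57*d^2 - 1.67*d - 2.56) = 0.9438*d^5 + 4.0942*d^4 - 7.373*d^3 - 8.7088*d^2 + 6.6792*d + 5.5296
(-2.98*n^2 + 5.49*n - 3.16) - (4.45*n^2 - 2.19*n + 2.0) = -7.43*n^2 + 7.68*n - 5.16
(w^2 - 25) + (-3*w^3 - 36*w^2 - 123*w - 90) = -3*w^3 - 35*w^2 - 123*w - 115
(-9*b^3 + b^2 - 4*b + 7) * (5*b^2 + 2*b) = -45*b^5 - 13*b^4 - 18*b^3 + 27*b^2 + 14*b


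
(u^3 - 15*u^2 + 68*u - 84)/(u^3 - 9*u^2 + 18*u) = (u^2 - 9*u + 14)/(u*(u - 3))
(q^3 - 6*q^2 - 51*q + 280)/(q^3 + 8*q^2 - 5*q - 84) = (q^2 - 13*q + 40)/(q^2 + q - 12)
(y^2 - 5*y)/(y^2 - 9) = y*(y - 5)/(y^2 - 9)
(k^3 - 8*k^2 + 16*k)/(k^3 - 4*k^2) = (k - 4)/k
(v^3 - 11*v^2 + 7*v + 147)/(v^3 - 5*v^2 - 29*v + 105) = (v^2 - 4*v - 21)/(v^2 + 2*v - 15)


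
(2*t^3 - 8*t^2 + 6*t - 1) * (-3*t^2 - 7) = -6*t^5 + 24*t^4 - 32*t^3 + 59*t^2 - 42*t + 7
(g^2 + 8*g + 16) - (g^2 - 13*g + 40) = 21*g - 24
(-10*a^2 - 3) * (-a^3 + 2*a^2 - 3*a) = 10*a^5 - 20*a^4 + 33*a^3 - 6*a^2 + 9*a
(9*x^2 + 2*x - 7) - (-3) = 9*x^2 + 2*x - 4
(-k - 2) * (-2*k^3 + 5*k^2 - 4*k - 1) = 2*k^4 - k^3 - 6*k^2 + 9*k + 2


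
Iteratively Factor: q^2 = (q)*(q)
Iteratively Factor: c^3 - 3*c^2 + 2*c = (c - 2)*(c^2 - c) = (c - 2)*(c - 1)*(c)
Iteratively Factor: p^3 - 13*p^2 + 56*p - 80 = (p - 4)*(p^2 - 9*p + 20) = (p - 5)*(p - 4)*(p - 4)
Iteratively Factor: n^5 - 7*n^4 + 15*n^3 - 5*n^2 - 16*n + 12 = (n - 1)*(n^4 - 6*n^3 + 9*n^2 + 4*n - 12) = (n - 2)*(n - 1)*(n^3 - 4*n^2 + n + 6) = (n - 2)*(n - 1)*(n + 1)*(n^2 - 5*n + 6) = (n - 3)*(n - 2)*(n - 1)*(n + 1)*(n - 2)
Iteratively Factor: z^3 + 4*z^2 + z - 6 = (z + 2)*(z^2 + 2*z - 3) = (z + 2)*(z + 3)*(z - 1)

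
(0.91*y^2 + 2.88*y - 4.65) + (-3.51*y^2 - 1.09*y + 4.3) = -2.6*y^2 + 1.79*y - 0.350000000000001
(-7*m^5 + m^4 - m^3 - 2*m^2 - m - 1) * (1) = -7*m^5 + m^4 - m^3 - 2*m^2 - m - 1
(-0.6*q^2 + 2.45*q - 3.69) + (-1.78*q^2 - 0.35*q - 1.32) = -2.38*q^2 + 2.1*q - 5.01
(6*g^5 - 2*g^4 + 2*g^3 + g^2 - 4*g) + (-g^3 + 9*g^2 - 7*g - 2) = 6*g^5 - 2*g^4 + g^3 + 10*g^2 - 11*g - 2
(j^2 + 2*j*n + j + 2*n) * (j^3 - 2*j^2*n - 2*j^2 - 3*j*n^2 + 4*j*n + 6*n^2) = j^5 - j^4 - 7*j^3*n^2 - 2*j^3 - 6*j^2*n^3 + 7*j^2*n^2 + 6*j*n^3 + 14*j*n^2 + 12*n^3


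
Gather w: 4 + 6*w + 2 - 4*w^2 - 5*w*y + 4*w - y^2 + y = -4*w^2 + w*(10 - 5*y) - y^2 + y + 6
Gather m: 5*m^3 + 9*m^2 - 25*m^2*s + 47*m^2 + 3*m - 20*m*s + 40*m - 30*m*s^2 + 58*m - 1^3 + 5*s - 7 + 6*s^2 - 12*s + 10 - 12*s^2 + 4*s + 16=5*m^3 + m^2*(56 - 25*s) + m*(-30*s^2 - 20*s + 101) - 6*s^2 - 3*s + 18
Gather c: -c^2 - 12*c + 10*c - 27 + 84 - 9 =-c^2 - 2*c + 48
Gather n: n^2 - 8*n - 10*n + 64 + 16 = n^2 - 18*n + 80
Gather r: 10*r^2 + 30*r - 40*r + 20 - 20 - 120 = 10*r^2 - 10*r - 120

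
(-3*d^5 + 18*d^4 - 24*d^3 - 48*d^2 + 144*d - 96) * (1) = -3*d^5 + 18*d^4 - 24*d^3 - 48*d^2 + 144*d - 96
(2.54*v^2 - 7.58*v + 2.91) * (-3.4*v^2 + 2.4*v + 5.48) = -8.636*v^4 + 31.868*v^3 - 14.1668*v^2 - 34.5544*v + 15.9468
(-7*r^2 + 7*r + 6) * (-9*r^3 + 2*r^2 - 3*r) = 63*r^5 - 77*r^4 - 19*r^3 - 9*r^2 - 18*r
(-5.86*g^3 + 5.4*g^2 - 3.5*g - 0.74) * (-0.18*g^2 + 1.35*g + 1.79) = 1.0548*g^5 - 8.883*g^4 - 2.5694*g^3 + 5.0742*g^2 - 7.264*g - 1.3246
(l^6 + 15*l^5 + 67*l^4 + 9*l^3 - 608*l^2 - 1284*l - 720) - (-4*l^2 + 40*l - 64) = l^6 + 15*l^5 + 67*l^4 + 9*l^3 - 604*l^2 - 1324*l - 656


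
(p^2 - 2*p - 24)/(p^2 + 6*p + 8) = (p - 6)/(p + 2)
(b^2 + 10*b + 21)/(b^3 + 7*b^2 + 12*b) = (b + 7)/(b*(b + 4))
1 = 1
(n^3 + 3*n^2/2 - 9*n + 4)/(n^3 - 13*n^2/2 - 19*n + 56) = (2*n^2 + 7*n - 4)/(2*n^2 - 9*n - 56)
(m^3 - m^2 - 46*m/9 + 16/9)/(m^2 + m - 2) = (m^2 - 3*m + 8/9)/(m - 1)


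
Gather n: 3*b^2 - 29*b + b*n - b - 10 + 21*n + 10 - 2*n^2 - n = 3*b^2 - 30*b - 2*n^2 + n*(b + 20)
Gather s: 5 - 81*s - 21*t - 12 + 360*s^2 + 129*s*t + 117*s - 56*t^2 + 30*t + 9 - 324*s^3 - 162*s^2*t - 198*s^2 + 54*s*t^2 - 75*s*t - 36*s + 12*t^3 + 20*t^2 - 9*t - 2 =-324*s^3 + s^2*(162 - 162*t) + s*(54*t^2 + 54*t) + 12*t^3 - 36*t^2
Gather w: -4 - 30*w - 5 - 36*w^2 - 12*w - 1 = -36*w^2 - 42*w - 10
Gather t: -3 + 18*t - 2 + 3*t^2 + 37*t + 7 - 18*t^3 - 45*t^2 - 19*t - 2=-18*t^3 - 42*t^2 + 36*t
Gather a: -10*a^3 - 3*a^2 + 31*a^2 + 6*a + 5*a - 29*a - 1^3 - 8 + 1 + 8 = -10*a^3 + 28*a^2 - 18*a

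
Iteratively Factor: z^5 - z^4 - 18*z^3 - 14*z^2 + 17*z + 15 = (z - 5)*(z^4 + 4*z^3 + 2*z^2 - 4*z - 3) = (z - 5)*(z - 1)*(z^3 + 5*z^2 + 7*z + 3) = (z - 5)*(z - 1)*(z + 1)*(z^2 + 4*z + 3) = (z - 5)*(z - 1)*(z + 1)^2*(z + 3)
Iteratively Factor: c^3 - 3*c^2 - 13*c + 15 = (c - 5)*(c^2 + 2*c - 3) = (c - 5)*(c - 1)*(c + 3)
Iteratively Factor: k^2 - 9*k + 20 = (k - 5)*(k - 4)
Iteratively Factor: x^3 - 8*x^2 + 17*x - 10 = (x - 1)*(x^2 - 7*x + 10) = (x - 5)*(x - 1)*(x - 2)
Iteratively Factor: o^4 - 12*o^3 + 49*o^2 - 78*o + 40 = (o - 1)*(o^3 - 11*o^2 + 38*o - 40) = (o - 5)*(o - 1)*(o^2 - 6*o + 8) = (o - 5)*(o - 2)*(o - 1)*(o - 4)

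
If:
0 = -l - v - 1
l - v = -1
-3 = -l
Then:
No Solution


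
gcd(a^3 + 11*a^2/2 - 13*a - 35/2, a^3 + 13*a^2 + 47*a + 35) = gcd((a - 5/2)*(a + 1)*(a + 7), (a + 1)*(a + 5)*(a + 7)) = a^2 + 8*a + 7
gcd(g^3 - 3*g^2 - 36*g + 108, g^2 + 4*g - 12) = g + 6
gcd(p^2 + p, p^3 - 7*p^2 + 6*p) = p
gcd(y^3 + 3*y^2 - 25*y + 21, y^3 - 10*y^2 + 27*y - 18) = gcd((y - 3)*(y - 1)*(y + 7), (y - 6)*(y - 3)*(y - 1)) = y^2 - 4*y + 3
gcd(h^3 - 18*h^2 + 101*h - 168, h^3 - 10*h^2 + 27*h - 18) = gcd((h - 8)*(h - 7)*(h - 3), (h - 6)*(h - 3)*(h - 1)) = h - 3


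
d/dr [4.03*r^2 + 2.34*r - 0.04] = 8.06*r + 2.34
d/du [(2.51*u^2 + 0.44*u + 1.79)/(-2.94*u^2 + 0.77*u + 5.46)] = (3.2263*u^2 + 37.9344*u + 1.0241)/(8.6436*u^4 - 4.5276*u^3 - 31.5119*u^2 + 8.4084*u + 29.8116)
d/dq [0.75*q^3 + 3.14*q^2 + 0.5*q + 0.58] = 2.25*q^2 + 6.28*q + 0.5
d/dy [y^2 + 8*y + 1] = 2*y + 8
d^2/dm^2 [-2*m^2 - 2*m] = -4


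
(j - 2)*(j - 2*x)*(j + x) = j^3 - j^2*x - 2*j^2 - 2*j*x^2 + 2*j*x + 4*x^2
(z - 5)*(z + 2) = z^2 - 3*z - 10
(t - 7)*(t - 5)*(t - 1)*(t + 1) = t^4 - 12*t^3 + 34*t^2 + 12*t - 35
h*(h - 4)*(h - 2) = h^3 - 6*h^2 + 8*h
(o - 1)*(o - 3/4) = o^2 - 7*o/4 + 3/4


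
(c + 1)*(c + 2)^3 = c^4 + 7*c^3 + 18*c^2 + 20*c + 8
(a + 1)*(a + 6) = a^2 + 7*a + 6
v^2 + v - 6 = (v - 2)*(v + 3)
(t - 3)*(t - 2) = t^2 - 5*t + 6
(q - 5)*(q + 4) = q^2 - q - 20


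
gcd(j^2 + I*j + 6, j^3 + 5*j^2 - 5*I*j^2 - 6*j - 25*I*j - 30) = j - 2*I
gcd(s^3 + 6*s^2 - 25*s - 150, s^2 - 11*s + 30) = s - 5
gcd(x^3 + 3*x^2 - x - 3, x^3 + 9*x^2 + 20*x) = 1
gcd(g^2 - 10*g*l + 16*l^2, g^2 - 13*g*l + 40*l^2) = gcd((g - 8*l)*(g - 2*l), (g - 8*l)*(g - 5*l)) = g - 8*l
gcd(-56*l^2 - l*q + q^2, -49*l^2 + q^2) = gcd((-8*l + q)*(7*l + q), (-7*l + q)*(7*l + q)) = 7*l + q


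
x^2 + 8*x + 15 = (x + 3)*(x + 5)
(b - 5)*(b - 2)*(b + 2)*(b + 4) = b^4 - b^3 - 24*b^2 + 4*b + 80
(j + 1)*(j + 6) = j^2 + 7*j + 6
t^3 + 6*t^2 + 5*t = t*(t + 1)*(t + 5)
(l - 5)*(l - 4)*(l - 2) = l^3 - 11*l^2 + 38*l - 40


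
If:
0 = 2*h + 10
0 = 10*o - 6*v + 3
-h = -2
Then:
No Solution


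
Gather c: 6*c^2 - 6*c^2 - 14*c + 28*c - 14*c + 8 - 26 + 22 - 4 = 0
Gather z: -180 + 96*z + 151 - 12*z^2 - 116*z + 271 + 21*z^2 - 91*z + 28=9*z^2 - 111*z + 270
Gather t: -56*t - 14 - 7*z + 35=-56*t - 7*z + 21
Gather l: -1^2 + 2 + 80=81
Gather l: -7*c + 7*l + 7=-7*c + 7*l + 7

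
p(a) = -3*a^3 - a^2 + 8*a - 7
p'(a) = -9*a^2 - 2*a + 8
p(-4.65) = 235.81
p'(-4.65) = -177.30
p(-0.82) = -12.58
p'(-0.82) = 3.59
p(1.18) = -3.88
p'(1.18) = -6.89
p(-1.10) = -13.02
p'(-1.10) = -0.69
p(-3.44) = 75.77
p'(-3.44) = -91.62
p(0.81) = -2.77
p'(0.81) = 0.48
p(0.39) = -4.21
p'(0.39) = 5.85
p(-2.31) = 6.16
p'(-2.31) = -35.40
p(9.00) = -2203.00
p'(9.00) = -739.00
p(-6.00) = 557.00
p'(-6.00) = -304.00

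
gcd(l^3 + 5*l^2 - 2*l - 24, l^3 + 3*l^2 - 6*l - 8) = l^2 + 2*l - 8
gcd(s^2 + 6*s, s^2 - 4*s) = s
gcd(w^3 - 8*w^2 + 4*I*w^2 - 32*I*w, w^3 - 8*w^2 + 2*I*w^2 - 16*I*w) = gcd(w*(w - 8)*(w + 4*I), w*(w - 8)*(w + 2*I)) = w^2 - 8*w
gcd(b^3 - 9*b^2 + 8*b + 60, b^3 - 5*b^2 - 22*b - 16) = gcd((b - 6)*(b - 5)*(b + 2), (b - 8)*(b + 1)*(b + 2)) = b + 2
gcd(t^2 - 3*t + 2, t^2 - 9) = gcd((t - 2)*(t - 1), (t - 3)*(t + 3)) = 1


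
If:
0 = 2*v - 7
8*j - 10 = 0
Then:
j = 5/4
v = 7/2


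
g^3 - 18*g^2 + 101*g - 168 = (g - 8)*(g - 7)*(g - 3)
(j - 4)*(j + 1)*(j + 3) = j^3 - 13*j - 12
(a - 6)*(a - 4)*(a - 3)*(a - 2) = a^4 - 15*a^3 + 80*a^2 - 180*a + 144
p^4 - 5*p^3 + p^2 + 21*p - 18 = (p - 3)^2*(p - 1)*(p + 2)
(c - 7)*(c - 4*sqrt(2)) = c^2 - 7*c - 4*sqrt(2)*c + 28*sqrt(2)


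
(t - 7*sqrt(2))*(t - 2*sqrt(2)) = t^2 - 9*sqrt(2)*t + 28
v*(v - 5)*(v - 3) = v^3 - 8*v^2 + 15*v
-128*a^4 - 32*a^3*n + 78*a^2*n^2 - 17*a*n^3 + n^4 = (-8*a + n)^2*(-2*a + n)*(a + n)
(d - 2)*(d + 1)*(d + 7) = d^3 + 6*d^2 - 9*d - 14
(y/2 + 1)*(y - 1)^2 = y^3/2 - 3*y/2 + 1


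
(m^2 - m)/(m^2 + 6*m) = (m - 1)/(m + 6)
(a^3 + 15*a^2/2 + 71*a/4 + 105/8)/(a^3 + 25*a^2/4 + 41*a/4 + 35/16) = 2*(2*a + 3)/(4*a + 1)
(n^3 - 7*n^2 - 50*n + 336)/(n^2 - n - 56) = n - 6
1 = 1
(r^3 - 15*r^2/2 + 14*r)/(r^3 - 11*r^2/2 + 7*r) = (r - 4)/(r - 2)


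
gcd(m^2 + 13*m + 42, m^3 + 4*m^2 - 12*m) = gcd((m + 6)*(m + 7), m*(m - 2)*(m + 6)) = m + 6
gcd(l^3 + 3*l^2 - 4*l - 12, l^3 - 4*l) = l^2 - 4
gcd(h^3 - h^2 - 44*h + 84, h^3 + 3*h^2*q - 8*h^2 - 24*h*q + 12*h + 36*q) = h^2 - 8*h + 12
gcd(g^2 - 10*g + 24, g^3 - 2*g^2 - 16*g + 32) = g - 4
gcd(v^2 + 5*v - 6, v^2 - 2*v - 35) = 1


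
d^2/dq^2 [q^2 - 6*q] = 2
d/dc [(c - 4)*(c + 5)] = 2*c + 1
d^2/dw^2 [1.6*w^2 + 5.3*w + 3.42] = 3.20000000000000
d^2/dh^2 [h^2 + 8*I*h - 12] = 2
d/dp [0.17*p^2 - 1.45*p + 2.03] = 0.34*p - 1.45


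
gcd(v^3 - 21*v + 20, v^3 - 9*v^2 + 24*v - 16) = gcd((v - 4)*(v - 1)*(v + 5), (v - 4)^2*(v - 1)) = v^2 - 5*v + 4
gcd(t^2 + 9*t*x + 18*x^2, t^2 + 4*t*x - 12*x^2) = t + 6*x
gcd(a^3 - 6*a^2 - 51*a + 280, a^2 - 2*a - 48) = a - 8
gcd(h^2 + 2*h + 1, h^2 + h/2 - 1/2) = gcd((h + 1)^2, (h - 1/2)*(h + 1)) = h + 1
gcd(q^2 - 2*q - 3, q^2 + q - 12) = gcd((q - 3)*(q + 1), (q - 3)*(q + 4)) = q - 3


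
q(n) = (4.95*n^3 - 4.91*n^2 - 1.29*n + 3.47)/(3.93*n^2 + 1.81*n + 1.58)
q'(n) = (-7.86*n - 1.81)*(4.95*n^3 - 4.91*n^2 - 1.29*n + 3.47)/(3.93*n^2 + 1.81*n + 1.58)^2 + (14.85*n^2 - 9.82*n - 1.29)/(3.93*n^2 + 1.81*n + 1.58)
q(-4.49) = -7.40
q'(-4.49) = 1.30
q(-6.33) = -9.76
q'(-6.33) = 1.27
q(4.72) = 4.18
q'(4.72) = 1.23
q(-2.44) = -4.60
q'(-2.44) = 1.52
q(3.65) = 2.87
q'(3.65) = 1.21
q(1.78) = 0.78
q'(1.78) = 0.92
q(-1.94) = -3.78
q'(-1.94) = 1.77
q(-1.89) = -3.69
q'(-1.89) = 1.81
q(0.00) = 2.20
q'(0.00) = -3.33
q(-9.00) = -13.15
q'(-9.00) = 1.26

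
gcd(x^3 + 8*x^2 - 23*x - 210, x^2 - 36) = x + 6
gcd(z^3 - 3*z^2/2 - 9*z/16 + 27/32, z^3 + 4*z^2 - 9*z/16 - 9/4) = z^2 - 9/16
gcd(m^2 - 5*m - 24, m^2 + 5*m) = 1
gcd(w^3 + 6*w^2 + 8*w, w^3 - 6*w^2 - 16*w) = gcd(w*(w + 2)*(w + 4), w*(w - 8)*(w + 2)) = w^2 + 2*w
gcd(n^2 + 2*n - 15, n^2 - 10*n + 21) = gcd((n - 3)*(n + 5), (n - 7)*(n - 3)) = n - 3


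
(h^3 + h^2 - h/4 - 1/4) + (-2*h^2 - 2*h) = h^3 - h^2 - 9*h/4 - 1/4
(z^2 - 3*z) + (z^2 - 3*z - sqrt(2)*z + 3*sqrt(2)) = 2*z^2 - 6*z - sqrt(2)*z + 3*sqrt(2)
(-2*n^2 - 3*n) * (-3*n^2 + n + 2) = 6*n^4 + 7*n^3 - 7*n^2 - 6*n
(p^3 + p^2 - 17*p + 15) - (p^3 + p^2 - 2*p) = 15 - 15*p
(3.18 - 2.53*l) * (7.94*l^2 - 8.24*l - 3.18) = -20.0882*l^3 + 46.0964*l^2 - 18.1578*l - 10.1124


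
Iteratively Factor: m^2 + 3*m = (m + 3)*(m)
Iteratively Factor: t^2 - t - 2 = (t + 1)*(t - 2)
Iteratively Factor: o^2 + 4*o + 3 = (o + 3)*(o + 1)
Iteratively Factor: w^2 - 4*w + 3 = (w - 1)*(w - 3)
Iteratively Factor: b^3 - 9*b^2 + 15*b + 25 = (b - 5)*(b^2 - 4*b - 5) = (b - 5)^2*(b + 1)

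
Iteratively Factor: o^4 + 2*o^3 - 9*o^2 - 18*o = (o)*(o^3 + 2*o^2 - 9*o - 18) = o*(o + 3)*(o^2 - o - 6) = o*(o + 2)*(o + 3)*(o - 3)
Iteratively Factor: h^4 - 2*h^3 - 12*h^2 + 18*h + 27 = (h + 1)*(h^3 - 3*h^2 - 9*h + 27) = (h - 3)*(h + 1)*(h^2 - 9) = (h - 3)^2*(h + 1)*(h + 3)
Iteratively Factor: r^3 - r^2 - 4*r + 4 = (r - 1)*(r^2 - 4) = (r - 2)*(r - 1)*(r + 2)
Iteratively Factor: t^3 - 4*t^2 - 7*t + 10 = (t - 1)*(t^2 - 3*t - 10) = (t - 1)*(t + 2)*(t - 5)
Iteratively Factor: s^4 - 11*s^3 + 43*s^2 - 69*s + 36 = (s - 3)*(s^3 - 8*s^2 + 19*s - 12) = (s - 4)*(s - 3)*(s^2 - 4*s + 3) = (s - 4)*(s - 3)^2*(s - 1)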